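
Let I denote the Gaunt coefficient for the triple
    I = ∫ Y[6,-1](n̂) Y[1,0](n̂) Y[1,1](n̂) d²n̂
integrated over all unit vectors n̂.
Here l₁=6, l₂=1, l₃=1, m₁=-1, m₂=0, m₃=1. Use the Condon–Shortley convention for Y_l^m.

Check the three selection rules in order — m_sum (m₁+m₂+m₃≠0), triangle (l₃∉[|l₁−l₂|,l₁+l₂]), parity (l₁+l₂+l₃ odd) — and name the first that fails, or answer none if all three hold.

triangle

azimuthal sum: -1 + 0 + 1 = 0  ✓
5 ≤ 1 ≤ 7 (triangle on l)  ✗
L = 6 + 1 + 1 = 8 (even)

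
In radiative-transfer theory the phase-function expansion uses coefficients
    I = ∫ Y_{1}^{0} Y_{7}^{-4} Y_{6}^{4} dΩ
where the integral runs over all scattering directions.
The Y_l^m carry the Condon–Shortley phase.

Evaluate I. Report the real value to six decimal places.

0.201000

Rules hold: Σm=0, L=14 even, 6≤6≤8.
N = 3·15·13 = 585
Δ = 2!·0!·12!/15! = 1/1365
Racah Σ t=1..1: t=1:−1/518400 = -1/518400
⇒ 3j(1 7 6; 0 0 0)² = 7/195, sgn -1
Racah Σ t=1..1: t=1:−1/7257600 = -1/7257600
⇒ 3j(1 7 6; 0 -4 4)² = 11/455, sgn -1
4πI² = N·(3j₀)²·(3jₘ)² = 33/65
I = +1·√(0.507692/4π) = 0.20099968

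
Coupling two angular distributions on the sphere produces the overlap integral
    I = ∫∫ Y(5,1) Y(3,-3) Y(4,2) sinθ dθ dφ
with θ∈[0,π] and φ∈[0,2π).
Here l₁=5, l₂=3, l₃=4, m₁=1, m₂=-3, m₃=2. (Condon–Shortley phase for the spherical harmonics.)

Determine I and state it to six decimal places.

Rules hold: Σm=0, L=12 even, 2≤4≤8.
N = 11·7·9 = 693
Δ = 4!·6!·2!/13! = 1/180180
Racah Σ t=1..3: t=1:−1/576 t=2:+1/144 t=3:−1/576 = 1/288
⇒ 3j(5 3 4; 0 0 0)² = 20/1001, sgn +1
Racah Σ t=0..0: t=0:+1/2304 = 1/2304
⇒ 3j(5 3 4; 1 -3 2)² = 75/4004, sgn +1
4πI² = N·(3j₀)²·(3jₘ)² = 3375/13013
I = +1·√(0.259356/4π) = 0.14366244

0.143662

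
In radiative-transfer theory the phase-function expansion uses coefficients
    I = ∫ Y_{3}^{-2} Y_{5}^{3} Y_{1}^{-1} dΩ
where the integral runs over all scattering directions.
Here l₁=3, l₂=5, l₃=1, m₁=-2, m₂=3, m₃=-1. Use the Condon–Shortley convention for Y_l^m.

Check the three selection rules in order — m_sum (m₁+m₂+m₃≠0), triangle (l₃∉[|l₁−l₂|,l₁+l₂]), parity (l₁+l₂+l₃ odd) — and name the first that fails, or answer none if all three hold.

triangle

m₁+m₂+m₃ = -2 + 3 − 1 = 0  ✓
triangle: |3−5|=2 ≤ l₃=1 ≤ 3+5=8  ✗
parity: l₁+l₂+l₃ = 9 is odd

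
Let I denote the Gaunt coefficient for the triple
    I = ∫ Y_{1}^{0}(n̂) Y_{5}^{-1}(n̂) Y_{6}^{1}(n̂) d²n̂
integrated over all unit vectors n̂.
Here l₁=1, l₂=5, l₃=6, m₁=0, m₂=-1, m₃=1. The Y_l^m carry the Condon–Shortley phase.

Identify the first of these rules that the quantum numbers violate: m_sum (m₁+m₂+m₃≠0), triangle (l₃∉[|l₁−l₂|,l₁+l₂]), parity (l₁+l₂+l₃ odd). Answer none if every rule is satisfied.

none

Σmᵢ = 0  ✓
l₃∈[|l₁−l₂|,l₁+l₂]=[4,6], have l₃=6  ✓
Σlᵢ = 12 ⇒ even  ✓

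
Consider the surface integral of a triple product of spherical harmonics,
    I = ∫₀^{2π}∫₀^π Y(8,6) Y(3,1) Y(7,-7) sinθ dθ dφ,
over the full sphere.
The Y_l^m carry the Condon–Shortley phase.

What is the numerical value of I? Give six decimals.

Rules hold: Σm=0, L=18 even, 5≤7≤11.
N = 17·7·15 = 1785
Δ = 4!·12!·2!/19! = 1/5290740
Racah Σ t=1..3: t=1:−1/7257600 t=2:+1/2073600 t=3:−1/7257600 = 1/4838400
⇒ 3j(8 3 7; 0 0 0)² = 252/20995, sgn -1
Racah Σ t=2..2: t=2:+1/3832012800 = 1/3832012800
⇒ 3j(8 3 7; 6 1 -7)² = 91/9690, sgn +1
4πI² = N·(3j₀)²·(3jₘ)² = 6174/30685
I = -1·√(0.201206/4π) = -0.12653635

-0.126536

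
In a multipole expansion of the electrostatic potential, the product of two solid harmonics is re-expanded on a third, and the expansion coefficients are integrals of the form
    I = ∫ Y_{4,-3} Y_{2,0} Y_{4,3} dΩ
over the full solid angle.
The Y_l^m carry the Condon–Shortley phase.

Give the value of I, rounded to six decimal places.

m-sum 0 ✓  L=10 even ✓  2≤4≤6 ✓
Π(2lᵢ+1) = 9×5×9 = 405
triangle coeff Δ(4,2,4) = 1/13860
Σ_t [0,2]: t=0:+1/192 t=1:−1/36 t=2:+1/192 = -5/288
(3j)²=20/693 [(4 2 4; 0 0 0)], sign=-1
Σ_t [1,2]: t=1:−1/720 t=2:+1/480 = 1/1440
(3j)²=7/1980 [(4 2 4; -3 0 3)], sign=-1
⇒ 4πI² = 5/121
I = (+1)√(5/121/(4π)) = 0.05734392

0.057344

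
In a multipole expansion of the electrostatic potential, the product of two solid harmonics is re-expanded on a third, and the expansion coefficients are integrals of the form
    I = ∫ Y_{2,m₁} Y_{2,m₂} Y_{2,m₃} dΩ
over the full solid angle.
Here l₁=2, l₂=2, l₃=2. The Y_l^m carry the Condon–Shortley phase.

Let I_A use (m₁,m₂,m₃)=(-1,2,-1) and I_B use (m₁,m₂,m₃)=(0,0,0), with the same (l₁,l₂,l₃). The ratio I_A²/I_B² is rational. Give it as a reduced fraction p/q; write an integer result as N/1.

Same 2,2,2: normalisation and zero-m 3j drop out of the ratio.
A: Δ: 2! 2! 2! / 7! → 1/630; sum: t=2:+1/4 = 1/4; 3j²(2 2 2; -1 2 -1) = Δ·Π!·Σ² = 3/35  (sign -1)
B: Δ: 2! 2! 2! / 7! → 1/630; sum: t=0:+1/8 t=1:−1/1 t=2:+1/8 = -3/4; 3j²(2 2 2; 0 0 0) = Δ·Π!·Σ² = 2/35  (sign -1)
I_A²/I_B² = (3/35)/(2/35) = 3/2

3/2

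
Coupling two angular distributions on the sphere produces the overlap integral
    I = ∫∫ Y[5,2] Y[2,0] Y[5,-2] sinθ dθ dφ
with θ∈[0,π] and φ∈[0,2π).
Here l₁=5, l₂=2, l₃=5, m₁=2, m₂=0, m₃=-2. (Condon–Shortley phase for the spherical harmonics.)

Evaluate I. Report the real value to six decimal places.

0.097044

Checks pass: Σm=0; 12 even; l₃=5∈[3,7].
(2·5+1)(2·2+1)(2·5+1) = 605
Δ: 2! 8! 2! / 13! → 1/38610
sum: t=0:+1/2880 t=1:−1/576 t=2:+1/2880 = -1/960
3j²(5 2 5; 0 0 0) = Δ·Π!·Σ² = 10/429  (sign +1)
sum: t=0:+1/2880 t=1:−1/1440 t=2:+1/20160 = -1/3360
3j²(5 2 5; 2 0 -2) = Δ·Π!·Σ² = 6/715  (sign +1)
combine: 4πI² = 605·10/429·6/715 = 20/169
take √, sign +1: I = 0.09704356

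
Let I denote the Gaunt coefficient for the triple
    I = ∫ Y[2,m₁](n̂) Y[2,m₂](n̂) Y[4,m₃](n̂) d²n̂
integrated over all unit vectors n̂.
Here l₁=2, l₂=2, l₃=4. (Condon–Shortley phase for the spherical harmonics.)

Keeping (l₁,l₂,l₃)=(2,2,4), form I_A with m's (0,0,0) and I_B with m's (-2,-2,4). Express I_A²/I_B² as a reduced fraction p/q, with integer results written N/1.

Shared (l₁,l₂,l₃)=(2,2,4): N and (l;000)² cancel in I_A²/I_B².
A: Δ = 0!·4!·4!/9! = 1/630; Racah Σ t=0..0: t=0:+1/16 = 1/16; ⇒ 3j(2 2 4; 0 0 0)² = 2/35, sgn +1
B: Δ = 0!·4!·4!/9! = 1/630; Racah Σ t=0..0: t=0:+1/576 = 1/576; ⇒ 3j(2 2 4; -2 -2 4)² = 1/9, sgn +1
I_A²/I_B² = (2/35)/(1/9) = 18/35

18/35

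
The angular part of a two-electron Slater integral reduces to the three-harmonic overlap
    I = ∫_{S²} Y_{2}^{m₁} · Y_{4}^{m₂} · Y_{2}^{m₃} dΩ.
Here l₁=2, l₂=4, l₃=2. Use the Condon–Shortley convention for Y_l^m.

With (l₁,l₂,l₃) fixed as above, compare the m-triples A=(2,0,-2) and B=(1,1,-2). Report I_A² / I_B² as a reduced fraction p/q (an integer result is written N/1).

1/5

l's match ⇒ only the (l;m) 3-j factors differ between A and B.
A: triangle coeff Δ(2,4,2) = 1/630; Σ_t [0,0]: t=0:+1/576 = 1/576; (3j)²=1/630 [(2 4 2; 2 0 -2)], sign=+1
B: triangle coeff Δ(2,4,2) = 1/630; Σ_t [1,1]: t=1:−1/144 = -1/144; (3j)²=1/126 [(2 4 2; 1 1 -2)], sign=-1
I_A²/I_B² = (1/630)/(1/126) = 1/5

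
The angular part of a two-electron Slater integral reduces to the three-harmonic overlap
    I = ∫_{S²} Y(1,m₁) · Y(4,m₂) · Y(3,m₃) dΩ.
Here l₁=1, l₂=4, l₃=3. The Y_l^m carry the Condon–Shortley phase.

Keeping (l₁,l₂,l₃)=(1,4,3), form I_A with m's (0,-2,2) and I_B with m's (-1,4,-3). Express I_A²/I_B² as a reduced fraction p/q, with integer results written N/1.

3/7

l's match ⇒ only the (l;m) 3-j factors differ between A and B.
A: triangle coeff Δ(1,4,3) = 1/252; Σ_t [1,1]: t=1:−1/120 = -1/120; (3j)²=1/21 [(1 4 3; 0 -2 2)], sign=+1
B: triangle coeff Δ(1,4,3) = 1/252; Σ_t [2,2]: t=2:+1/1440 = 1/1440; (3j)²=1/9 [(1 4 3; -1 4 -3)], sign=+1
I_A²/I_B² = (1/21)/(1/9) = 3/7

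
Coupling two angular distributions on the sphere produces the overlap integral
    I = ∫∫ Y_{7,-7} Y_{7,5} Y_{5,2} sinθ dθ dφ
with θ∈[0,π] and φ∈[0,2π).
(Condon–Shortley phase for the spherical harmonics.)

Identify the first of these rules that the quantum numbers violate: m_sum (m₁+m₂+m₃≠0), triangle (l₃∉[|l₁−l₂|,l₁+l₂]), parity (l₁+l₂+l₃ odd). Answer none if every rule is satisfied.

parity

azimuthal sum: -7 + 5 + 2 = 0  ✓
0 ≤ 5 ≤ 14 (triangle on l)  ✓
L = 7 + 7 + 5 = 19 (odd)  ✗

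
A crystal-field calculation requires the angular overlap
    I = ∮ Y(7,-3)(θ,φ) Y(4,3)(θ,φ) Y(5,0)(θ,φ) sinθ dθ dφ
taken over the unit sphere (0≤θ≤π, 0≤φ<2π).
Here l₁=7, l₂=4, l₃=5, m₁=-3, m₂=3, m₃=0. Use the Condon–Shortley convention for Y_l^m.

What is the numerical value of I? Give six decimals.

0.133348

Rules hold: Σm=0, L=16 even, 3≤5≤11.
N = 15·9·11 = 1485
Δ = 6!·8!·2!/17! = 1/6126120
Racah Σ t=2..4: t=2:+1/69120 t=3:−1/20736 t=4:+1/69120 = -1/51840
⇒ 3j(7 4 5; 0 0 0)² = 280/21879, sgn +1
Racah Σ t=5..6: t=5:−1/172800 t=6:+1/414720 = -7/2073600
⇒ 3j(7 4 5; -3 3 0)² = 343/29172, sgn +1
4πI² = N·(3j₀)²·(3jₘ)² = 120050/537251
I = +1·√(0.223452/4π) = 0.13334832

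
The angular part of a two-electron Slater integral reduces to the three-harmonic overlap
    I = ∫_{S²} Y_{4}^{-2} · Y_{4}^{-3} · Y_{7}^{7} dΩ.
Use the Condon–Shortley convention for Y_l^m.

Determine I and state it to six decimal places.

m-sum = -2 − 3 + 7 = 2 ≠ 0 ⇒ I = 0

0.000000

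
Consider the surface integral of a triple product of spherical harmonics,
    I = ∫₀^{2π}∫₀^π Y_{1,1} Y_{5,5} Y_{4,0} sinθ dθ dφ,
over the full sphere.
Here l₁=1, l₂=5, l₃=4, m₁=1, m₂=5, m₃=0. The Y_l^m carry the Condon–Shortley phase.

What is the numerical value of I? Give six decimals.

0.000000

1 + 5 + 0 = 6 ≠ 0: azimuthal integral kills it; I = 0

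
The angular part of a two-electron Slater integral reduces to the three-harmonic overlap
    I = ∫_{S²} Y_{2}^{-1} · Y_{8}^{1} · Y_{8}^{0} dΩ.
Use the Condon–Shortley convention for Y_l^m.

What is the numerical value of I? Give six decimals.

-0.023001

Checks pass: Σm=0; 18 even; l₃=8∈[6,10].
(2·2+1)(2·8+1)(2·8+1) = 1445
Δ: 2! 2! 14! / 19! → 1/348840
sum: t=0:+1/116121600 t=1:−1/25401600 t=2:+1/116121600 = -1/45158400
3j²(2 8 8; 0 0 0) = Δ·Π!·Σ² = 24/1615  (sign -1)
sum: t=1:−1/58060800 t=2:+1/50803200 = 1/406425600
3j²(2 8 8; -1 1 0) = Δ·Π!·Σ² = 1/3230  (sign +1)
combine: 4πI² = 1445·24/1615·1/3230 = 12/1805
take √, sign -1: I = -0.02300102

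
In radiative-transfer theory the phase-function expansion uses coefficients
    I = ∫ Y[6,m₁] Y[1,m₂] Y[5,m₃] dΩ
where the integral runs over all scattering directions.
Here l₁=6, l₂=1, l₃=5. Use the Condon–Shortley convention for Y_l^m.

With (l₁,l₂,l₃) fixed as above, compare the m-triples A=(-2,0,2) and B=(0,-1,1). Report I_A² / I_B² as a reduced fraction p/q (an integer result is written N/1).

l's match ⇒ only the (l;m) 3-j factors differ between A and B.
A: triangle coeff Δ(6,1,5) = 1/858; Σ_t [1,1]: t=1:−1/30240 = -1/30240; (3j)²=16/429 [(6 1 5; -2 0 2)], sign=+1
B: triangle coeff Δ(6,1,5) = 1/858; Σ_t [0,0]: t=0:+1/34560 = 1/34560; (3j)²=5/286 [(6 1 5; 0 -1 1)], sign=+1
I_A²/I_B² = (16/429)/(5/286) = 32/15

32/15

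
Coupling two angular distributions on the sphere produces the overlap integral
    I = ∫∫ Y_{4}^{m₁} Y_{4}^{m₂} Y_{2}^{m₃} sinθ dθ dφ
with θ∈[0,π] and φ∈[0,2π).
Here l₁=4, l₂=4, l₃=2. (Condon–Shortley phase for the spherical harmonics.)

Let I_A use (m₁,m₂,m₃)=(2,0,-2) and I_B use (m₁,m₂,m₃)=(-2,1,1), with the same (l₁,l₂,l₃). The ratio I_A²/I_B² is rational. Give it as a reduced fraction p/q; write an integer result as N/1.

l's match ⇒ only the (l;m) 3-j factors differ between A and B.
A: triangle coeff Δ(4,4,2) = 1/13860; Σ_t [2,2]: t=2:+1/192 = 1/192; (3j)²=3/77 [(4 4 2; 2 0 -2)], sign=+1
B: triangle coeff Δ(4,4,2) = 1/13860; Σ_t [4,5]: t=4:+1/96 t=5:−1/240 = 1/160; (3j)²=27/1540 [(4 4 2; -2 1 1)], sign=-1
I_A²/I_B² = (3/77)/(27/1540) = 20/9

20/9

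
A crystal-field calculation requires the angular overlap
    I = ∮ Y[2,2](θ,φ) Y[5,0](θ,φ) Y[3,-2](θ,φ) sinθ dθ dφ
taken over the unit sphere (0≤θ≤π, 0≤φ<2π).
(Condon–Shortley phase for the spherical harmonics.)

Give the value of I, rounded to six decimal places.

0.053579

Rules hold: Σm=0, L=10 even, 3≤3≤7.
N = 5·11·7 = 385
Δ = 4!·0!·6!/11! = 1/2310
Racah Σ t=2..2: t=2:+1/144 = 1/144
⇒ 3j(2 5 3; 0 0 0)² = 10/231, sgn -1
Racah Σ t=0..0: t=0:+1/2880 = 1/2880
⇒ 3j(2 5 3; 2 0 -2)² = 1/462, sgn -1
4πI² = N·(3j₀)²·(3jₘ)² = 25/693
I = +1·√(0.036075/4π) = 0.05357948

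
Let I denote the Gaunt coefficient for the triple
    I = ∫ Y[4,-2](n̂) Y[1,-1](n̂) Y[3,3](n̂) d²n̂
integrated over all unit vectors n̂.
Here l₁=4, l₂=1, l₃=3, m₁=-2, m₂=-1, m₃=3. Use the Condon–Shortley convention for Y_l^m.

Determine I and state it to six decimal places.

0.061558

m-sum 0 ✓  L=8 even ✓  3≤3≤5 ✓
Π(2lᵢ+1) = 9×3×7 = 189
triangle coeff Δ(4,1,3) = 1/252
Σ_t [1,1]: t=1:−1/36 = -1/36
(3j)²=4/63 [(4 1 3; 0 0 0)], sign=+1
Σ_t [0,0]: t=0:+1/1440 = 1/1440
(3j)²=1/252 [(4 1 3; -2 -1 3)], sign=+1
⇒ 4πI² = 1/21
I = (+1)√(1/21/(4π)) = 0.06155813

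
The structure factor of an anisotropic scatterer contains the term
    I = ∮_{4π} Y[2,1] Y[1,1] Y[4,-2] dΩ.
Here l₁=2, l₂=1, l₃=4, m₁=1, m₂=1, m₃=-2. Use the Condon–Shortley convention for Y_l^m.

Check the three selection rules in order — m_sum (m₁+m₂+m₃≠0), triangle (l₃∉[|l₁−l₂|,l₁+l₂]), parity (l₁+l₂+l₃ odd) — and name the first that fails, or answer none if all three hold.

triangle

m₁+m₂+m₃ = 1 + 1 − 2 = 0  ✓
triangle: |2−1|=1 ≤ l₃=4 ≤ 2+1=3  ✗
parity: l₁+l₂+l₃ = 7 is odd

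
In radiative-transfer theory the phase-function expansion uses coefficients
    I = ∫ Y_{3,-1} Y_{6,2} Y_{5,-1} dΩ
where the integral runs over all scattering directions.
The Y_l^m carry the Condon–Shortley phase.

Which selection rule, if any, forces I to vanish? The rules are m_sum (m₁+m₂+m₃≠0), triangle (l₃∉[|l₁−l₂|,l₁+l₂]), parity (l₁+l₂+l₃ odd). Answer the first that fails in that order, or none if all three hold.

m₁+m₂+m₃ = -1 + 2 − 1 = 0  ✓
triangle: |3−6|=3 ≤ l₃=5 ≤ 3+6=9  ✓
parity: l₁+l₂+l₃ = 14 is even  ✓

none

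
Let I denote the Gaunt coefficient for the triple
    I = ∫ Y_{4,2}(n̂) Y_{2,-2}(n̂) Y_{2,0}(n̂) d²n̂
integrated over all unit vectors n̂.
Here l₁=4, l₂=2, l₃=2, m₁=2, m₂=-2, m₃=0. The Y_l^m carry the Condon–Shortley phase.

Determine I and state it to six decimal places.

Checks pass: Σm=0; 8 even; l₃=2∈[2,6].
(2·4+1)(2·2+1)(2·2+1) = 225
Δ: 4! 4! 0! / 9! → 1/630
sum: t=2:+1/16 = 1/16
3j²(4 2 2; 0 0 0) = Δ·Π!·Σ² = 2/35  (sign +1)
sum: t=0:+1/96 = 1/96
3j²(4 2 2; 2 -2 0) = Δ·Π!·Σ² = 1/42  (sign +1)
combine: 4πI² = 225·2/35·1/42 = 15/49
take √, sign +1: I = 0.15607835

0.156078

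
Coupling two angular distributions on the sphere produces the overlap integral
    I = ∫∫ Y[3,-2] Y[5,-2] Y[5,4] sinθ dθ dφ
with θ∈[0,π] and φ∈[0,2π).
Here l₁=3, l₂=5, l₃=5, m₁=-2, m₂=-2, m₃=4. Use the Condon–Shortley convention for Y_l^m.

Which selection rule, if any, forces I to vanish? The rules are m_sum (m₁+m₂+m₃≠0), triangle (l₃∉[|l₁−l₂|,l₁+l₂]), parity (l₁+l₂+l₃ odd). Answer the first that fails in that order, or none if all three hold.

parity

m₁+m₂+m₃ = -2 − 2 + 4 = 0  ✓
triangle: |3−5|=2 ≤ l₃=5 ≤ 3+5=8  ✓
parity: l₁+l₂+l₃ = 13 is odd  ✗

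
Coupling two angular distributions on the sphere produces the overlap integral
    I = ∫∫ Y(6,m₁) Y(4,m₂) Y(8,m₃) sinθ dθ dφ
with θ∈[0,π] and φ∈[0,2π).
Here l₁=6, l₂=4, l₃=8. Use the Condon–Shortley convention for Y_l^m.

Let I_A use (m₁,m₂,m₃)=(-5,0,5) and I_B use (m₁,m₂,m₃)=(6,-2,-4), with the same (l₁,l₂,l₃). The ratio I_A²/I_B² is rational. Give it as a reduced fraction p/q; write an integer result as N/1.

1573/270

Shared (l₁,l₂,l₃)=(6,4,8): N and (l;000)² cancel in I_A²/I_B².
A: Δ = 2!·10!·6!/19! = 1/23279256; Racah Σ t=1..2: t=1:−1/130636800 t=2:+1/34836480 = 11/522547200; ⇒ 3j(6 4 8; -5 0 5)² = 1331/81396, sgn -1
B: Δ = 2!·10!·6!/19! = 1/23279256; Racah Σ t=0..0: t=0:+1/348364800 = 1/348364800; ⇒ 3j(6 4 8; 6 -2 -4)² = 165/58786, sgn +1
I_A²/I_B² = (1331/81396)/(165/58786) = 1573/270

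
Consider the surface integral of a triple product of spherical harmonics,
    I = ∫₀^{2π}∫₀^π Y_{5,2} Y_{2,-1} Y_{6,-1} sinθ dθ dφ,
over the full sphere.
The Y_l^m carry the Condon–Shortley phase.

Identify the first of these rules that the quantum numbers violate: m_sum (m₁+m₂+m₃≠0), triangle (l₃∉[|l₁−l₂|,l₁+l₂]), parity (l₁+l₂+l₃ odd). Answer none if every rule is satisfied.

azimuthal sum: 2 − 1 − 1 = 0  ✓
3 ≤ 6 ≤ 7 (triangle on l)  ✓
L = 5 + 2 + 6 = 13 (odd)  ✗

parity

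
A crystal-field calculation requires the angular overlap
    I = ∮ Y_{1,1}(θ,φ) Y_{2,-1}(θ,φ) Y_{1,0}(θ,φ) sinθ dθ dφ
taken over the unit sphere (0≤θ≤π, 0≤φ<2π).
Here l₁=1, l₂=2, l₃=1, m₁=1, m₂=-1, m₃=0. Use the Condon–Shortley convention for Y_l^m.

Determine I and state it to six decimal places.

m-sum 0 ✓  L=4 even ✓  1≤1≤3 ✓
Π(2lᵢ+1) = 3×5×3 = 45
triangle coeff Δ(1,2,1) = 1/30
Σ_t [1,1]: t=1:−1/1 = -1/1
(3j)²=2/15 [(1 2 1; 0 0 0)], sign=+1
Σ_t [0,0]: t=0:+1/2 = 1/2
(3j)²=1/10 [(1 2 1; 1 -1 0)], sign=-1
⇒ 4πI² = 3/5
I = (-1)√(3/5/(4π)) = -0.21850969

-0.218510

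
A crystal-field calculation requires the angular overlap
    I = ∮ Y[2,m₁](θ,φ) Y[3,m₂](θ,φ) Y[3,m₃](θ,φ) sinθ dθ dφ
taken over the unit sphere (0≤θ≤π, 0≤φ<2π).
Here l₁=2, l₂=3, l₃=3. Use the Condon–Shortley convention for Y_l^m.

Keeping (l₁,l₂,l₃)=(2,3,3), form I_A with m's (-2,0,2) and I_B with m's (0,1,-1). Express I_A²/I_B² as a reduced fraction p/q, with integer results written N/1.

Same 2,3,3: normalisation and zero-m 3j drop out of the ratio.
A: Δ: 2! 2! 4! / 9! → 1/3780; sum: t=2:+1/24 = 1/24; 3j²(2 3 3; -2 0 2) = Δ·Π!·Σ² = 1/21  (sign -1)
B: Δ: 2! 2! 4! / 9! → 1/3780; sum: t=0:+1/96 t=1:−1/6 t=2:+1/16 = -3/32; 3j²(2 3 3; 0 1 -1) = Δ·Π!·Σ² = 3/140  (sign -1)
I_A²/I_B² = (1/21)/(3/140) = 20/9

20/9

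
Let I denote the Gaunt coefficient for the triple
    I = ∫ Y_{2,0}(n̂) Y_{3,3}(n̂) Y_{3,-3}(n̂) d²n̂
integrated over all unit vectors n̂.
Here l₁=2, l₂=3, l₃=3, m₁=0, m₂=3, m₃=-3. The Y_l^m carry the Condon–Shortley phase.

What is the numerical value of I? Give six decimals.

0.210261

m-sum 0 ✓  L=8 even ✓  1≤3≤5 ✓
Π(2lᵢ+1) = 5×7×7 = 245
triangle coeff Δ(2,3,3) = 1/3780
Σ_t [0,2]: t=0:+1/24 t=1:−1/4 t=2:+1/24 = -1/6
(3j)²=4/105 [(2 3 3; 0 0 0)], sign=+1
Σ_t [2,2]: t=2:+1/96 = 1/96
(3j)²=5/84 [(2 3 3; 0 3 -3)], sign=+1
⇒ 4πI² = 5/9
I = (+1)√(5/9/(4π)) = 0.21026104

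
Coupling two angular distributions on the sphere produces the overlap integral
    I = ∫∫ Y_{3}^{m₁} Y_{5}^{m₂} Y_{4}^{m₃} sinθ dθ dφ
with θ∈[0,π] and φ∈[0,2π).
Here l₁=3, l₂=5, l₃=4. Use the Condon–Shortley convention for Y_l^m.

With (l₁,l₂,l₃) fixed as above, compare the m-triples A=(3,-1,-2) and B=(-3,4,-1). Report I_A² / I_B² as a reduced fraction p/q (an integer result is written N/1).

25/42

l's match ⇒ only the (l;m) 3-j factors differ between A and B.
A: triangle coeff Δ(3,5,4) = 1/180180; Σ_t [0,0]: t=0:+1/2304 = 1/2304; (3j)²=75/4004 [(3 5 4; 3 -1 -2)], sign=+1
B: triangle coeff Δ(3,5,4) = 1/180180; Σ_t [4,4]: t=4:+1/5760 = 1/5760; (3j)²=9/286 [(3 5 4; -3 4 -1)], sign=-1
I_A²/I_B² = (75/4004)/(9/286) = 25/42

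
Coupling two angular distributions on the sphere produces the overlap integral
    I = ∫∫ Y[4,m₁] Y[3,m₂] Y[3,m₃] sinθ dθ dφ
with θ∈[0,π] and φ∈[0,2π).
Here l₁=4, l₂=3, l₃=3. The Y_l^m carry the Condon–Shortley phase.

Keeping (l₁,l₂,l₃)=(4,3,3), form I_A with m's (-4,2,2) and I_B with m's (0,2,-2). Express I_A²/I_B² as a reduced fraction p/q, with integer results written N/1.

Same 4,3,3: normalisation and zero-m 3j drop out of the ratio.
A: Δ: 4! 4! 2! / 11! → 1/34650; sum: t=4:+1/576 = 1/576; 3j²(4 3 3; -4 2 2) = Δ·Π!·Σ² = 5/99  (sign -1)
B: Δ: 4! 4! 2! / 11! → 1/34650; sum: t=3:−1/72 t=4:+1/576 = -7/576; 3j²(4 3 3; 0 2 -2) = Δ·Π!·Σ² = 7/198  (sign +1)
I_A²/I_B² = (5/99)/(7/198) = 10/7

10/7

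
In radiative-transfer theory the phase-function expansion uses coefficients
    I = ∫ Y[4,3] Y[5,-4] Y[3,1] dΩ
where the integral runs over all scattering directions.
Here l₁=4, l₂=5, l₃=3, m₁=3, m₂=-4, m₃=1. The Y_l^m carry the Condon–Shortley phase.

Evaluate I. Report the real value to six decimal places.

0.042401

m-sum 0 ✓  L=12 even ✓  1≤3≤9 ✓
Π(2lᵢ+1) = 9×11×7 = 693
triangle coeff Δ(4,5,3) = 1/180180
Σ_t [2,4]: t=2:+1/576 t=3:−1/144 t=4:+1/576 = -1/288
(3j)²=20/1001 [(4 5 3; 0 0 0)], sign=+1
Σ_t [0,1]: t=0:+1/4320 t=1:−1/5760 = 1/17280
(3j)²=7/4290 [(4 5 3; 3 -4 1)], sign=+1
⇒ 4πI² = 42/1859
I = (+1)√(42/1859/(4π)) = 0.04240138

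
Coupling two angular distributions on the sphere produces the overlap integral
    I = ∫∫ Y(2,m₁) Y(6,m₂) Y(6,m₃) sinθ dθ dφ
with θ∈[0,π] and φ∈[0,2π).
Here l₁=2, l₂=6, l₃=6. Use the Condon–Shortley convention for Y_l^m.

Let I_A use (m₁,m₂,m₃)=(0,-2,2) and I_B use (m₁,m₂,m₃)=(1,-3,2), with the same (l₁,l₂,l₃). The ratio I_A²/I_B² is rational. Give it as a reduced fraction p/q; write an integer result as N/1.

Shared (l₁,l₂,l₃)=(2,6,6): N and (l;000)² cancel in I_A²/I_B².
A: Δ = 2!·2!·10!/15! = 1/90090; Racah Σ t=0..2: t=0:+1/69120 t=1:−1/30240 t=2:+1/322560 = -1/64512; ⇒ 3j(2 6 6; 0 -2 2)² = 10/1001, sgn -1
B: Δ = 2!·2!·10!/15! = 1/90090; Racah Σ t=0..1: t=0:+1/60480 t=1:−1/161280 = 1/96768; ⇒ 3j(2 6 6; 1 -3 2)² = 15/1001, sgn +1
I_A²/I_B² = (10/1001)/(15/1001) = 2/3

2/3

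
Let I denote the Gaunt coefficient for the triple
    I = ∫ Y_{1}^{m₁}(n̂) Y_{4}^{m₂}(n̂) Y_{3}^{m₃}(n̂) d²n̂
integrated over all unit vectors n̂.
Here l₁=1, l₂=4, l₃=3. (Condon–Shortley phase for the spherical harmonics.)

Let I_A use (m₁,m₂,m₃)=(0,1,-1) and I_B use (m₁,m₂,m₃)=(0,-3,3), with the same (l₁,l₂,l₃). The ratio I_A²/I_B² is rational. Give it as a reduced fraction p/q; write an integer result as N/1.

l's match ⇒ only the (l;m) 3-j factors differ between A and B.
A: triangle coeff Δ(1,4,3) = 1/252; Σ_t [1,1]: t=1:−1/48 = -1/48; (3j)²=5/84 [(1 4 3; 0 1 -1)], sign=-1
B: triangle coeff Δ(1,4,3) = 1/252; Σ_t [1,1]: t=1:−1/720 = -1/720; (3j)²=1/36 [(1 4 3; 0 -3 3)], sign=-1
I_A²/I_B² = (5/84)/(1/36) = 15/7

15/7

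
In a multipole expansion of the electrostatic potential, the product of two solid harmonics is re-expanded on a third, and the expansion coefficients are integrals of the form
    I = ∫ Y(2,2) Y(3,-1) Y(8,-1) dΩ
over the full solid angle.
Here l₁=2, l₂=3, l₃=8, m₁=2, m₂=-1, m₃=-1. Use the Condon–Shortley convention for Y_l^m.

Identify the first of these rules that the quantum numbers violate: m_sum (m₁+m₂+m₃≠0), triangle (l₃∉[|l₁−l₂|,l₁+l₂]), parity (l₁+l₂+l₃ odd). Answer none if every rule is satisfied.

triangle

azimuthal sum: 2 − 1 − 1 = 0  ✓
1 ≤ 8 ≤ 5 (triangle on l)  ✗
L = 2 + 3 + 8 = 13 (odd)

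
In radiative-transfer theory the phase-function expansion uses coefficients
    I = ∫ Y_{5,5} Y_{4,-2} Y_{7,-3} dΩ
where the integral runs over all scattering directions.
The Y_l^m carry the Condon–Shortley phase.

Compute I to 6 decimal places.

0.086594

Rules hold: Σm=0, L=16 even, 1≤7≤9.
N = 11·9·15 = 1485
Δ = 2!·8!·6!/17! = 1/6126120
Racah Σ t=0..2: t=0:+1/69120 t=1:−1/20736 t=2:+1/69120 = -1/51840
⇒ 3j(5 4 7; 0 0 0)² = 280/21879, sgn +1
Racah Σ t=0..0: t=0:+1/3870720 = 1/3870720
⇒ 3j(5 4 7; 5 -2 -3)² = 675/136136, sgn +1
4πI² = N·(3j₀)²·(3jₘ)² = 50625/537251
I = +1·√(0.0942297/4π) = 0.08659423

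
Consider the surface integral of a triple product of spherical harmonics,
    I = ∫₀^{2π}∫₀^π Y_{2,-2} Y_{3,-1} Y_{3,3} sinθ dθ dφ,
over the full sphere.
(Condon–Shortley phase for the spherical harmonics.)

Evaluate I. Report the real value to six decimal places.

0.132981

m-sum 0 ✓  L=8 even ✓  1≤3≤5 ✓
Π(2lᵢ+1) = 5×7×7 = 245
triangle coeff Δ(2,3,3) = 1/3780
Σ_t [0,2]: t=0:+1/24 t=1:−1/4 t=2:+1/24 = -1/6
(3j)²=4/105 [(2 3 3; 0 0 0)], sign=+1
Σ_t [2,2]: t=2:+1/96 = 1/96
(3j)²=1/42 [(2 3 3; -2 -1 3)], sign=+1
⇒ 4πI² = 2/9
I = (+1)√(2/9/(4π)) = 0.13298076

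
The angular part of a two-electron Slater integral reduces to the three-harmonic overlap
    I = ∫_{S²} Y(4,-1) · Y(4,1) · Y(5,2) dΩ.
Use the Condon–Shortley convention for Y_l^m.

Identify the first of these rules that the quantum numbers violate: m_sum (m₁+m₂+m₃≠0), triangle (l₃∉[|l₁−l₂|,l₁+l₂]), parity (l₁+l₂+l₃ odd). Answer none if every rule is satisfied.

m_sum

azimuthal sum: -1 + 1 + 2 = 2  ✗
0 ≤ 5 ≤ 8 (triangle on l)
L = 4 + 4 + 5 = 13 (odd)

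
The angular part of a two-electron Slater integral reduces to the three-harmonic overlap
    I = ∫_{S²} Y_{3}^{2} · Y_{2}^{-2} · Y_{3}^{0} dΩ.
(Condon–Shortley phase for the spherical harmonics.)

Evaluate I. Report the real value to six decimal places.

m-sum 0 ✓  L=8 even ✓  1≤3≤5 ✓
Π(2lᵢ+1) = 7×5×7 = 245
triangle coeff Δ(3,2,3) = 1/3780
Σ_t [0,2]: t=0:+1/24 t=1:−1/4 t=2:+1/24 = -1/6
(3j)²=4/105 [(3 2 3; 0 0 0)], sign=+1
Σ_t [0,0]: t=0:+1/24 = 1/24
(3j)²=1/21 [(3 2 3; 2 -2 0)], sign=-1
⇒ 4πI² = 4/9
I = (-1)√(4/9/(4π)) = -0.18806319

-0.188063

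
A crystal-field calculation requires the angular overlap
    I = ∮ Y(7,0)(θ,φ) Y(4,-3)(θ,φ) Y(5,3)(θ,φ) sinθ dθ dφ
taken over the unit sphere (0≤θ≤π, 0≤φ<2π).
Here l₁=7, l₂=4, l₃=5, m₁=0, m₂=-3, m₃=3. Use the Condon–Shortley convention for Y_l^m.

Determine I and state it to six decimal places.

-0.132164

Checks pass: Σm=0; 16 even; l₃=5∈[3,11].
(2·7+1)(2·4+1)(2·5+1) = 1485
Δ: 6! 8! 2! / 17! → 1/6126120
sum: t=2:+1/69120 t=3:−1/20736 t=4:+1/69120 = -1/51840
3j²(7 4 5; 0 0 0) = Δ·Π!·Σ² = 280/21879  (sign +1)
sum: t=0:+1/3628800 t=1:−1/345600 = -19/7257600
3j²(7 4 5; 0 -3 3) = Δ·Π!·Σ² = 2527/218790  (sign -1)
combine: 4πI² = 1485·280/21879·2527/218790 = 353780/1611753
take √, sign -1: I = -0.13216378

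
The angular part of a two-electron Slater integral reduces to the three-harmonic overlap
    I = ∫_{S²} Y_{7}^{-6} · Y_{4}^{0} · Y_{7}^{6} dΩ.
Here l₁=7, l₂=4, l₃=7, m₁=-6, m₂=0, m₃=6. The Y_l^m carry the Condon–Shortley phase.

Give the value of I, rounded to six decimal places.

m-sum 0 ✓  L=18 even ✓  3≤7≤11 ✓
Π(2lᵢ+1) = 15×9×15 = 2025
triangle coeff Δ(7,4,7) = 1/58198140
Σ_t [0,4]: t=0:+1/17418240 t=1:−1/622080 t=2:+1/230400 t=3:−1/622080 t=4:+1/17418240 = 1/806400
(3j)²=2268/230945 [(7 4 7; 0 0 0)], sign=-1
Σ_t [3,4]: t=3:−1/130636800 t=4:+1/209018880 = -1/348364800
(3j)²=143/45220 [(7 4 7; -6 0 6)], sign=+1
⇒ 4πI² = 6561/104329
I = (-1)√(6561/104329/(4π)) = -0.07074204

-0.070742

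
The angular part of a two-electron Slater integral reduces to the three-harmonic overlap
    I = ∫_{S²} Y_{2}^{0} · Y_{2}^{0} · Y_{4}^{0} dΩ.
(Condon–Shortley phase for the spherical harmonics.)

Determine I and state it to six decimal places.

Checks pass: Σm=0; 8 even; l₃=4∈[0,4].
(2·2+1)(2·2+1)(2·4+1) = 225
Δ: 0! 4! 4! / 9! → 1/630
sum: t=0:+1/16 = 1/16
3j²(2 2 4; 0 0 0) = Δ·Π!·Σ² = 2/35  (sign +1)
(m-triple is (0,0,0) — same symbol as above.)
combine: 4πI² = 225·2/35·2/35 = 36/49
take √, sign +1: I = 0.24179554

0.241796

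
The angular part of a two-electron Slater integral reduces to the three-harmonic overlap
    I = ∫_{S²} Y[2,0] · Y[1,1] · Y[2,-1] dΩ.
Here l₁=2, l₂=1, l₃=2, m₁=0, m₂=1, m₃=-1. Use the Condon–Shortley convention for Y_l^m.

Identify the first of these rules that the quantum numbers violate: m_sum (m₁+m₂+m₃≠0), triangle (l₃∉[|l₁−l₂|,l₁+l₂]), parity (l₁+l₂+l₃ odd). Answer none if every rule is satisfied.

azimuthal sum: 0 + 1 − 1 = 0  ✓
1 ≤ 2 ≤ 3 (triangle on l)  ✓
L = 2 + 1 + 2 = 5 (odd)  ✗

parity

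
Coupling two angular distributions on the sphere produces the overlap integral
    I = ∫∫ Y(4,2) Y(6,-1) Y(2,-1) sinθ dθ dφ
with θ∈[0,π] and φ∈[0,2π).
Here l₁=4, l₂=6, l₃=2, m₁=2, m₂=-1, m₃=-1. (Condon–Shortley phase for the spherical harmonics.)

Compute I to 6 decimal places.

Checks pass: Σm=0; 12 even; l₃=2∈[2,10].
(2·4+1)(2·6+1)(2·2+1) = 585
Δ: 8! 0! 4! / 13! → 1/6435
sum: t=4:+1/2304 = 1/2304
3j²(4 6 2; 0 0 0) = Δ·Π!·Σ² = 5/143  (sign +1)
sum: t=2:+1/8640 = 1/8640
3j²(4 6 2; 2 -1 -1) = Δ·Π!·Σ² = 14/1287  (sign -1)
combine: 4πI² = 585·5/143·14/1287 = 350/1573
take √, sign -1: I = -0.13306527

-0.133065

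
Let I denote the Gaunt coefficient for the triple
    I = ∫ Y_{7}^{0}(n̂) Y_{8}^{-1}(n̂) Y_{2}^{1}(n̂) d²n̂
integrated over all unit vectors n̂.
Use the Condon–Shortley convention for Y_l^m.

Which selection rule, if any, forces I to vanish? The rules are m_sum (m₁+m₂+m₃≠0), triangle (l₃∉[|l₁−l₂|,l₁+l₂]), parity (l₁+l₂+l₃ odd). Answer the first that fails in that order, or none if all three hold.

azimuthal sum: 0 − 1 + 1 = 0  ✓
1 ≤ 2 ≤ 15 (triangle on l)  ✓
L = 7 + 8 + 2 = 17 (odd)  ✗

parity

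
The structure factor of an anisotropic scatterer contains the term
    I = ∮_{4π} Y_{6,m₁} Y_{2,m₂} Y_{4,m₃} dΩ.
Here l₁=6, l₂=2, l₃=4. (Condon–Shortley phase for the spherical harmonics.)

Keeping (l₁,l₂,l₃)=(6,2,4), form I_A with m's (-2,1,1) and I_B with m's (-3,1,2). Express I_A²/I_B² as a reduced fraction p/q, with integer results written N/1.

l's match ⇒ only the (l;m) 3-j factors differ between A and B.
A: triangle coeff Δ(6,2,4) = 1/6435; Σ_t [3,3]: t=3:−1/4320 = -1/4320; (3j)²=224/6435 [(6 2 4; -2 1 1)], sign=+1
B: triangle coeff Δ(6,2,4) = 1/6435; Σ_t [3,3]: t=3:−1/8640 = -1/8640; (3j)²=28/715 [(6 2 4; -3 1 2)], sign=-1
I_A²/I_B² = (224/6435)/(28/715) = 8/9

8/9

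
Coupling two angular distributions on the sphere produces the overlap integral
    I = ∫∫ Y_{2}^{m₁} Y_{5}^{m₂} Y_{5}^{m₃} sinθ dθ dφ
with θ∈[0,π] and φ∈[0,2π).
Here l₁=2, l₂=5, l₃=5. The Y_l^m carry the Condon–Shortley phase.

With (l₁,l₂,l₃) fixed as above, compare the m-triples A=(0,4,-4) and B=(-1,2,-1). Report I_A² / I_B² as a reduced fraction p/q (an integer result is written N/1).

Shared (l₁,l₂,l₃)=(2,5,5): N and (l;000)² cancel in I_A²/I_B².
A: Δ = 2!·2!·8!/13! = 1/38610; Racah Σ t=1..2: t=1:−1/40320 t=2:+1/20160 = 1/40320; ⇒ 3j(2 5 5; 0 4 -4)² = 6/715, sgn -1
B: Δ = 2!·2!·8!/13! = 1/38610; Racah Σ t=1..2: t=1:−1/2880 t=2:+1/1440 = 1/2880; ⇒ 3j(2 5 5; -1 2 -1)² = 7/715, sgn +1
I_A²/I_B² = (6/715)/(7/715) = 6/7

6/7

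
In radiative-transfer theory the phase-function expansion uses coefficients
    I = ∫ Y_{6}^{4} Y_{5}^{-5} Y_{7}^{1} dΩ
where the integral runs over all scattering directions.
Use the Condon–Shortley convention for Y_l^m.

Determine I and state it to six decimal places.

m-sum 0 ✓  L=18 even ✓  1≤7≤11 ✓
Π(2lᵢ+1) = 13×11×15 = 2145
triangle coeff Δ(6,5,7) = 1/174594420
Σ_t [0,4]: t=0:+1/4147200 t=1:−1/207360 t=2:+1/82944 t=3:−1/207360 t=4:+1/4147200 = 1/345600
(3j)²=420/46189 [(6 5 7; 0 0 0)], sign=-1
Σ_t [0,0]: t=0:+1/24883200 = 1/24883200
(3j)²=980/138567 [(6 5 7; 4 -5 1)], sign=+1
⇒ 4πI² = 2058000/14919047
I = (-1)√(2058000/14919047/(4π)) = -0.10477248

-0.104772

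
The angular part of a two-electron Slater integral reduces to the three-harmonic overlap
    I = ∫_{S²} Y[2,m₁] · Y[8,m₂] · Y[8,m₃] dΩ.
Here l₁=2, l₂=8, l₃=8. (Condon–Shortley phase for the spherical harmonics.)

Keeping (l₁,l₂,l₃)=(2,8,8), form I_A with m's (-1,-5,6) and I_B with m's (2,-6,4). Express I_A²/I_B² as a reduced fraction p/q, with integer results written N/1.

l's match ⇒ only the (l;m) 3-j factors differ between A and B.
A: triangle coeff Δ(2,8,8) = 1/348840; Σ_t [1,2]: t=1:−1/1916006400 t=2:+1/12454041600 = -1/2264371200; (3j)²=847/38760 [(2 8 8; -1 -5 6)], sign=-1
B: triangle coeff Δ(2,8,8) = 1/348840; Σ_t [0,0]: t=0:+1/3832012800 = 1/3832012800; (3j)²=91/9690 [(2 8 8; 2 -6 4)], sign=+1
I_A²/I_B² = (847/38760)/(91/9690) = 121/52

121/52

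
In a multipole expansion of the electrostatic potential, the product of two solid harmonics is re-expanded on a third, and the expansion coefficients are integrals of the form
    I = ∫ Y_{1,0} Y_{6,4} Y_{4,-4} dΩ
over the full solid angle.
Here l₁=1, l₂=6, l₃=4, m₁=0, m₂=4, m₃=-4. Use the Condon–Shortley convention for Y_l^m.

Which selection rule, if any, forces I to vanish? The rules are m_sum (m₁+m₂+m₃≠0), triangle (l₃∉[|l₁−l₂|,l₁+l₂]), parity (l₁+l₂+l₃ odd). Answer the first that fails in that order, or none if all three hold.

azimuthal sum: 0 + 4 − 4 = 0  ✓
5 ≤ 4 ≤ 7 (triangle on l)  ✗
L = 1 + 6 + 4 = 11 (odd)

triangle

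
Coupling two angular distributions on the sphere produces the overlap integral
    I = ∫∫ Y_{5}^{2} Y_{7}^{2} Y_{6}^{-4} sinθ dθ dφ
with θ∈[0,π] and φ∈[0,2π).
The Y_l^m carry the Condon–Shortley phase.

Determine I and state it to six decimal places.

0.048529

m-sum 0 ✓  L=18 even ✓  2≤6≤12 ✓
Π(2lᵢ+1) = 11×15×13 = 2145
triangle coeff Δ(5,7,6) = 1/174594420
Σ_t [1,5]: t=1:−1/4147200 t=2:+1/207360 t=3:−1/82944 t=4:+1/207360 t=5:−1/4147200 = -1/345600
(3j)²=420/46189 [(5 7 6; 0 0 0)], sign=-1
Σ_t [1,3]: t=1:−1/19353600 t=2:+1/1451520 t=3:−1/1244160 = -29/174182400
(3j)²=841/554268 [(5 7 6; 2 2 -4)], sign=-1
⇒ 4πI² = 441525/14919047
I = (+1)√(441525/14919047/(4π)) = 0.04852909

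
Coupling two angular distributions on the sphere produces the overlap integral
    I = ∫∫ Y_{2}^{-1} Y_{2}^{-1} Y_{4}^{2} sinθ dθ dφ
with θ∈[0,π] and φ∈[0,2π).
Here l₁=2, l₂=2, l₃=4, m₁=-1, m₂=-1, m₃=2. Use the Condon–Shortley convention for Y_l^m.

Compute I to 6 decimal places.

0.254875

m-sum 0 ✓  L=8 even ✓  0≤4≤4 ✓
Π(2lᵢ+1) = 5×5×9 = 225
triangle coeff Δ(2,2,4) = 1/630
Σ_t [0,0]: t=0:+1/16 = 1/16
(3j)²=2/35 [(2 2 4; 0 0 0)], sign=+1
Σ_t [0,0]: t=0:+1/36 = 1/36
(3j)²=4/63 [(2 2 4; -1 -1 2)], sign=+1
⇒ 4πI² = 40/49
I = (+1)√(40/49/(4π)) = 0.25487487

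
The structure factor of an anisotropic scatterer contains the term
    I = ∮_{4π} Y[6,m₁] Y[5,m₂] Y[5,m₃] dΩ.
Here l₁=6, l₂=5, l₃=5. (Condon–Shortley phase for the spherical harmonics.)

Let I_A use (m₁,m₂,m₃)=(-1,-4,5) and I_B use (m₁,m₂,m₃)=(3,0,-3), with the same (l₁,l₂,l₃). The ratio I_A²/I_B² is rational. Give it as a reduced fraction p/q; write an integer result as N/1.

Shared (l₁,l₂,l₃)=(6,5,5): N and (l;000)² cancel in I_A²/I_B².
A: Δ = 6!·6!·4!/17! = 1/28588560; Racah Σ t=1..1: t=1:−1/2073600 = -1/2073600; ⇒ 3j(6 5 5; -1 -4 5)² = 63/9724, sgn -1
B: Δ = 6!·6!·4!/17! = 1/28588560; Racah Σ t=1..3: t=1:−1/138240 t=2:+1/34560 t=3:−1/103680 = 1/82944; ⇒ 3j(6 5 5; 3 0 -3)² = 125/9724, sgn +1
I_A²/I_B² = (63/9724)/(125/9724) = 63/125

63/125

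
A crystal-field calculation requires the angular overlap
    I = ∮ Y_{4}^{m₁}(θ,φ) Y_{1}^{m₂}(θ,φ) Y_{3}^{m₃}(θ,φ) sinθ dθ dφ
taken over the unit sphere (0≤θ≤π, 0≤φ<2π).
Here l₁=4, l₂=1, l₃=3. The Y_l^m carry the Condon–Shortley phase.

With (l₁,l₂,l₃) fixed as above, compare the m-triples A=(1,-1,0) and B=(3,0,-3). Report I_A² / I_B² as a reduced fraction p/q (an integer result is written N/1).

10/7

l's match ⇒ only the (l;m) 3-j factors differ between A and B.
A: triangle coeff Δ(4,1,3) = 1/252; Σ_t [0,0]: t=0:+1/72 = 1/72; (3j)²=5/126 [(4 1 3; 1 -1 0)], sign=-1
B: triangle coeff Δ(4,1,3) = 1/252; Σ_t [1,1]: t=1:−1/720 = -1/720; (3j)²=1/36 [(4 1 3; 3 0 -3)], sign=-1
I_A²/I_B² = (5/126)/(1/36) = 10/7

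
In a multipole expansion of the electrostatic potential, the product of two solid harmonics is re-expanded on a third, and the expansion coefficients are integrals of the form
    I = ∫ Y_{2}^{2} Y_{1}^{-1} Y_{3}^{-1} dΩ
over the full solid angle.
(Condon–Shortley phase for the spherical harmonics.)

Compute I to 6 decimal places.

Checks pass: Σm=0; 6 even; l₃=3∈[1,3].
(2·2+1)(2·1+1)(2·3+1) = 105
Δ: 0! 4! 2! / 7! → 1/105
sum: t=0:+1/4 = 1/4
3j²(2 1 3; 0 0 0) = Δ·Π!·Σ² = 3/35  (sign -1)
sum: t=0:+1/48 = 1/48
3j²(2 1 3; 2 -1 -1) = Δ·Π!·Σ² = 1/105  (sign +1)
combine: 4πI² = 105·3/35·1/105 = 3/35
take √, sign -1: I = -0.08258890

-0.082589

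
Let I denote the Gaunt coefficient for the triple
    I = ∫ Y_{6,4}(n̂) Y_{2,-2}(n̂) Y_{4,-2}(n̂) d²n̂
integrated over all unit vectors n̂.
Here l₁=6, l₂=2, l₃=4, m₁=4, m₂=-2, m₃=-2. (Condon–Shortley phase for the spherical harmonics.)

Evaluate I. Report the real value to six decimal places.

Rules hold: Σm=0, L=12 even, 4≤4≤8.
N = 13·5·9 = 585
Δ = 4!·8!·0!/13! = 1/6435
Racah Σ t=2..2: t=2:+1/2304 = 1/2304
⇒ 3j(6 2 4; 0 0 0)² = 5/143, sgn +1
Racah Σ t=0..0: t=0:+1/34560 = 1/34560
⇒ 3j(6 2 4; 4 -2 -2)² = 14/429, sgn +1
4πI² = N·(3j₀)²·(3jₘ)² = 1050/1573
I = +1·√(0.667514/4π) = 0.23047581

0.230476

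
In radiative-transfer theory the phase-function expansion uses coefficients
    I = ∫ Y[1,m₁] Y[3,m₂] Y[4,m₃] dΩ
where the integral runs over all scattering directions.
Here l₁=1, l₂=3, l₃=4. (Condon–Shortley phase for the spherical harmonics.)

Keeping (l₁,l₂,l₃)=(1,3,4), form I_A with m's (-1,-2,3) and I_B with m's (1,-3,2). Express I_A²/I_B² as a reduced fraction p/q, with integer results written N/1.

21/1

Shared (l₁,l₂,l₃)=(1,3,4): N and (l;000)² cancel in I_A²/I_B².
A: Δ = 0!·2!·6!/9! = 1/252; Racah Σ t=0..0: t=0:+1/240 = 1/240; ⇒ 3j(1 3 4; -1 -2 3)² = 1/12, sgn -1
B: Δ = 0!·2!·6!/9! = 1/252; Racah Σ t=0..0: t=0:+1/1440 = 1/1440; ⇒ 3j(1 3 4; 1 -3 2)² = 1/252, sgn +1
I_A²/I_B² = (1/12)/(1/252) = 21/1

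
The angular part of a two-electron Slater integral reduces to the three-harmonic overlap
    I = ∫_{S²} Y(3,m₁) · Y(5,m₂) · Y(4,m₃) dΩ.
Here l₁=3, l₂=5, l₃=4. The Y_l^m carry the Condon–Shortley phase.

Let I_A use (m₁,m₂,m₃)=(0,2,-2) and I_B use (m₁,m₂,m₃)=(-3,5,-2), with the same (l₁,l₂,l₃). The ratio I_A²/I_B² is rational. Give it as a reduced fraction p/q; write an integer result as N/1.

Shared (l₁,l₂,l₃)=(3,5,4): N and (l;000)² cancel in I_A²/I_B².
A: Δ = 4!·2!·6!/13! = 1/180180; Racah Σ t=1..3: t=1:−1/8640 t=2:+1/480 t=3:−1/576 = 1/4320; ⇒ 3j(3 5 4; 0 2 -2)² = 1/2145, sgn +1
B: Δ = 4!·2!·6!/13! = 1/180180; Racah Σ t=4..4: t=4:+1/34560 = 1/34560; ⇒ 3j(3 5 4; -3 5 -2)² = 5/286, sgn +1
I_A²/I_B² = (1/2145)/(5/286) = 2/75

2/75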